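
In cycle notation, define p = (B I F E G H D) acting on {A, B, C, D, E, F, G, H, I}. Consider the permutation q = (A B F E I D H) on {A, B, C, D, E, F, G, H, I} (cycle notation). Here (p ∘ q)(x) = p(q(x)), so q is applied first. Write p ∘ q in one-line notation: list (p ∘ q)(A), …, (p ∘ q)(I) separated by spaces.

(p ∘ q)(x) = p(q(x)). Computing each image: p(q(A)) = p(B) = I, p(q(B)) = p(F) = E, p(q(C)) = p(C) = C, p(q(D)) = p(H) = D, p(q(E)) = p(I) = F, p(q(F)) = p(E) = G, p(q(G)) = p(G) = H, p(q(H)) = p(A) = A, p(q(I)) = p(D) = B.
Hence p ∘ q = [I E C D F G H A B].

I E C D F G H A B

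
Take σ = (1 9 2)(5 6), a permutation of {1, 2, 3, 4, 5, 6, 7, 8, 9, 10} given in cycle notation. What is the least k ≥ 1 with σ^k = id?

6

The disjoint cycles have lengths 3, 2, 1, 1, 1, 1, 1.
The order is lcm(3, 2) = 6.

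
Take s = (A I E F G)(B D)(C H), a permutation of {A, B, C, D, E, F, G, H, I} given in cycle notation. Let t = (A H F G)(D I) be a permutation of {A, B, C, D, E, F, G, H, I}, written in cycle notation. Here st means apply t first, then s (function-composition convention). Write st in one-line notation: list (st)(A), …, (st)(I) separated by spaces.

C D H E F A I G B

Chase each element through t then s: A → H → C; B → B → D; C → C → H; D → I → E; E → E → F; F → G → A; G → A → I; H → F → G; I → D → B.
So st in one-line form is C D H E F A I G B.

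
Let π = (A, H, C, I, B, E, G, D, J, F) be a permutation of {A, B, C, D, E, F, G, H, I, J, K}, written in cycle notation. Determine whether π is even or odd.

The cycle lengths are 10, 1.
A cycle is odd iff its length is even; π has 1 even-length cycle, so sgn(π) = (−1)^1 and π is odd.

odd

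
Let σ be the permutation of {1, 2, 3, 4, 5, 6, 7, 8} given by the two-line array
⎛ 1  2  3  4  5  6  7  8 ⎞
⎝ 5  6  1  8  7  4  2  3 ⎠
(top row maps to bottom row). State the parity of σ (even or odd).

In disjoint-cycle form the cycle lengths are 8.
A cycle is odd iff its length is even; σ has 1 even-length cycle, so sgn(σ) = (−1)^1 and σ is odd.

odd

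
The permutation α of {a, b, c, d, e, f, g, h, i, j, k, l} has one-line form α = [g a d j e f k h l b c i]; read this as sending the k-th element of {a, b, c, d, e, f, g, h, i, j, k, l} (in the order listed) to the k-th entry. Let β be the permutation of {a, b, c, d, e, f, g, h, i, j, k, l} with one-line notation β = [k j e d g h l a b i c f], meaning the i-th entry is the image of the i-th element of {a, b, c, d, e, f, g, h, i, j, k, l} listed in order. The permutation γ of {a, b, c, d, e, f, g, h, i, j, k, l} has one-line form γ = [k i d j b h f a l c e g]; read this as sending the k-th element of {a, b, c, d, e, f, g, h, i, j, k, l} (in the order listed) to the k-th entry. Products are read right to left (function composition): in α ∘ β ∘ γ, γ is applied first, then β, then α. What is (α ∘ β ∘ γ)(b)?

Apply the permutations in order: γ(b) = i, then β(i) = b, then α(b) = a. So (α ∘ β ∘ γ)(b) = a.

a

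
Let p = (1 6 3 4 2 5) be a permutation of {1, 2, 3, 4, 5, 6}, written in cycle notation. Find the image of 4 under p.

2

In the cycle (1 6 3 4 2 5), 4 is followed by 2, so p(4) = 2.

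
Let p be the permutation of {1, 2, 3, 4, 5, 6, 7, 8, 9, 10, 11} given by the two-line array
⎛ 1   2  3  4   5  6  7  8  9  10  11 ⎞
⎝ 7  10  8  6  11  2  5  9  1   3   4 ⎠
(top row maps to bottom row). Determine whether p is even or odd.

even

In disjoint-cycle form the cycle lengths are 11.
A cycle of length ℓ contributes ℓ−1 transpositions, so p is a product of 10 transpositions — even.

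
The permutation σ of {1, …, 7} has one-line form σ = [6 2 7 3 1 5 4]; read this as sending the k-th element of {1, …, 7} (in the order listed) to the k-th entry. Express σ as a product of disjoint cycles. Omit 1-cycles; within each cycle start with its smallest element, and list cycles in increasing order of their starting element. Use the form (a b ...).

(1 6 5)(3 7 4)

Start at 1 and follow images: 1 → 6 → 5 → 1, giving the cycle (1 6 5).
Continuing from each remaining unvisited element yields (1 6 5)(3 7 4).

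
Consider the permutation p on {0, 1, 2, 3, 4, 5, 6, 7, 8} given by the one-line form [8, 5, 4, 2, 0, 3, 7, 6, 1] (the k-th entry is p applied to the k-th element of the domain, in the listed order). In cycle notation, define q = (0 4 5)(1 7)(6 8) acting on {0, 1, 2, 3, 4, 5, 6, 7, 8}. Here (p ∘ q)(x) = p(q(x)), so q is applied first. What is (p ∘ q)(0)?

0

q(0) = 4, then p(4) = 0; composing gives (p ∘ q)(0) = 0.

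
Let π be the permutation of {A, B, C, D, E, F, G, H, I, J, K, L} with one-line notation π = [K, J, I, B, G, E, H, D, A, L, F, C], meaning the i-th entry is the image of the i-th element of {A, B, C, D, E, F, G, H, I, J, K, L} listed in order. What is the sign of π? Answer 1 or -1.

-1

In disjoint-cycle form the cycle lengths are 12.
A cycle of length ℓ contributes ℓ−1 transpositions, so π is a product of 11 transpositions — odd.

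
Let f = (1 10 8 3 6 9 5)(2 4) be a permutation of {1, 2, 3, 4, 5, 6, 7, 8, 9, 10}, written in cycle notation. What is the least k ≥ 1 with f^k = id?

The disjoint cycles have lengths 7, 2, 1.
Since disjoint cycles commute, ord(f) = lcm(7, 2) = 14.

14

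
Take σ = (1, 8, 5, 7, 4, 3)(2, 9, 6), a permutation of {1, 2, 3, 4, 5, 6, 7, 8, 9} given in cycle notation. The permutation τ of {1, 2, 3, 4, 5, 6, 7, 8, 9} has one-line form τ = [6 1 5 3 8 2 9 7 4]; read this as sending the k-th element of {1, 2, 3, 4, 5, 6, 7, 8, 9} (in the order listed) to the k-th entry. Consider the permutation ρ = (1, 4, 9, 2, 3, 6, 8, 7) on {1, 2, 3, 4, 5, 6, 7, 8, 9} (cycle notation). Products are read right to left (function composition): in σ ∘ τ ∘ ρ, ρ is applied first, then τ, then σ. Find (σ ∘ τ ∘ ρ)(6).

(σ ∘ τ ∘ ρ)(6) = σ(τ(ρ(6))). ρ(6) = 8, then τ(8) = 7, then σ(7) = 4, so the result is 4.

4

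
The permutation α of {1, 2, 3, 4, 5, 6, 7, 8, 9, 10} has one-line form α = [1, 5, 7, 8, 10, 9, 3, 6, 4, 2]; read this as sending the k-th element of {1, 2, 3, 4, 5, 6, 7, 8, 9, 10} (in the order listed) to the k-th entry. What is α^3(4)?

Tracing 4 → 8 → … returns to 4 after 4 steps, so 4 lies in a 4-cycle (4 8 6 9).
Advancing 3 steps from 4: 4 → 8 → 6 → 9.

9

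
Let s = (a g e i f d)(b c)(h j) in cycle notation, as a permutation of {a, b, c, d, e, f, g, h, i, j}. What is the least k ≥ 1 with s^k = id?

The disjoint cycles have lengths 6, 2, 2.
The order is lcm(6, 2, 2) = 6.

6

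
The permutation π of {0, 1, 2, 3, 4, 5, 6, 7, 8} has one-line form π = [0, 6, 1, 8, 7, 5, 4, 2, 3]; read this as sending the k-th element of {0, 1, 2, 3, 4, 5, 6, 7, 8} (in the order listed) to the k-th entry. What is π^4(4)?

Tracing 4 → 7 → … returns to 4 after 5 steps, so 4 lies in a 5-cycle (1 6 4 7 2).
Advancing 4 steps from 4: 4 → 7 → 2 → 1 → 6.

6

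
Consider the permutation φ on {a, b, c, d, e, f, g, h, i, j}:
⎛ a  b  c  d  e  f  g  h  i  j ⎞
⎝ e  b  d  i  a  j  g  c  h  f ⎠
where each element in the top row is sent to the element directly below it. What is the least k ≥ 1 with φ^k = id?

4

The disjoint-cycle form of φ has cycle lengths 4, 2, 2, 1, 1.
The order is lcm(4, 2, 2) = 4.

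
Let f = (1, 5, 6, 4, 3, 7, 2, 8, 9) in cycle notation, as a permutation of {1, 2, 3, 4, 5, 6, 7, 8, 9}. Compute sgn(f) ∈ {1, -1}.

1

The cycle lengths are 9.
A cycle is odd iff its length is even; f has 0 even-length cycles, so sgn(f) = (−1)^0 and f is even.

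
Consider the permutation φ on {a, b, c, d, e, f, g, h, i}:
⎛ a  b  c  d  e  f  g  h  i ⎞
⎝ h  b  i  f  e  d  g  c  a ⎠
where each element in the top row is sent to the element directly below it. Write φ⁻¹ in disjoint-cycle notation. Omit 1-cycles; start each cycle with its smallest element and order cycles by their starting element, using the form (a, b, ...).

(a, i, c, h)(d, f)

First write φ in disjoint cycles: (a, h, c, i)(d, f).
The inverse reverses every cycle; in canonical form, φ⁻¹ = (a, i, c, h)(d, f).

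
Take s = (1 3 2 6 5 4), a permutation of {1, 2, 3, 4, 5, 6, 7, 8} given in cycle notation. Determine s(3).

Within (1 3 2 6 5 4), 3 ↦ 2.

2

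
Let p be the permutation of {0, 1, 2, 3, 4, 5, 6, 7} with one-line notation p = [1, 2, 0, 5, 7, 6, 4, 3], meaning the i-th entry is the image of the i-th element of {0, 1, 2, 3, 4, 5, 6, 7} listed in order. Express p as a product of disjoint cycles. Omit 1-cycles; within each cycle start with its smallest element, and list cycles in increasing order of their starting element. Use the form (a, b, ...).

(0, 1, 2)(3, 5, 6, 4, 7)

Start at 0 and follow images: 0 → 1 → 2 → 0, giving the cycle (0, 1, 2).
Repeating from the next unused element and collecting all non-trivial cycles gives (0, 1, 2)(3, 5, 6, 4, 7).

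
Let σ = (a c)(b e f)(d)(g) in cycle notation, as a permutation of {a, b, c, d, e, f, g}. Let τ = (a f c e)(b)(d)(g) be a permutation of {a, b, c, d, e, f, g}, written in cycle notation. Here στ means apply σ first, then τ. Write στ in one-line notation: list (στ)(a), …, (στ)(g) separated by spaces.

(στ)(x) = τ(σ(x)). Computing each image: τ(σ(a)) = τ(c) = e, τ(σ(b)) = τ(e) = a, τ(σ(c)) = τ(a) = f, τ(σ(d)) = τ(d) = d, τ(σ(e)) = τ(f) = c, τ(σ(f)) = τ(b) = b, τ(σ(g)) = τ(g) = g.
Hence στ = [e a f d c b g].

e a f d c b g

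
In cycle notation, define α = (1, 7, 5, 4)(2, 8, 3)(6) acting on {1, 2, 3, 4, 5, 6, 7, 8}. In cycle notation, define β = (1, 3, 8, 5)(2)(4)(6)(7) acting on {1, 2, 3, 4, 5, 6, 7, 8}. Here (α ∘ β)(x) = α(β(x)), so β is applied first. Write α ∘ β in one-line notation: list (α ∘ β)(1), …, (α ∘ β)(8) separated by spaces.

2 8 3 1 7 6 5 4

Chase each element through β then α: 1 → 3 → 2; 2 → 2 → 8; 3 → 8 → 3; 4 → 4 → 1; 5 → 1 → 7; 6 → 6 → 6; 7 → 7 → 5; 8 → 5 → 4.
Collecting the images, α ∘ β = [2 8 3 1 7 6 5 4].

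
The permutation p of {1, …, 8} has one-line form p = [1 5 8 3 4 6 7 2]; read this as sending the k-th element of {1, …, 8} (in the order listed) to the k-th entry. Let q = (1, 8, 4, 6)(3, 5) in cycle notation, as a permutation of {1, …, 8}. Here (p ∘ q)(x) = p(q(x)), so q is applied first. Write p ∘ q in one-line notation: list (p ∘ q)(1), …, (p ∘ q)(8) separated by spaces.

Chase each element through q then p: 1 → 8 → 2; 2 → 2 → 5; 3 → 5 → 4; 4 → 6 → 6; 5 → 3 → 8; 6 → 1 → 1; 7 → 7 → 7; 8 → 4 → 3.
Collecting the images, p ∘ q = [2 5 4 6 8 1 7 3].

2 5 4 6 8 1 7 3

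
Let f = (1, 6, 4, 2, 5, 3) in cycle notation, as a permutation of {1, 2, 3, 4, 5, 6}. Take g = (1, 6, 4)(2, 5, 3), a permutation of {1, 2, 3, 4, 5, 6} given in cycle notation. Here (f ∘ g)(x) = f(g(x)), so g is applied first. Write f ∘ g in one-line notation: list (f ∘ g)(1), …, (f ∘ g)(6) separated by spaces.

4 3 5 6 1 2

(f ∘ g)(x) = f(g(x)). Computing each image: f(g(1)) = f(6) = 4, f(g(2)) = f(5) = 3, f(g(3)) = f(2) = 5, f(g(4)) = f(1) = 6, f(g(5)) = f(3) = 1, f(g(6)) = f(4) = 2.
Hence f ∘ g = [4 3 5 6 1 2].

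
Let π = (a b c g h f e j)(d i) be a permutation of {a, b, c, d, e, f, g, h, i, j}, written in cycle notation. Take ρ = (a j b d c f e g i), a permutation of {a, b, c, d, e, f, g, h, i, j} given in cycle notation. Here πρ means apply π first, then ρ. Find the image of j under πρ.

(πρ)(j) = ρ(π(j)). π(j) = a, then ρ(a) = j. So (πρ)(j) = j.

j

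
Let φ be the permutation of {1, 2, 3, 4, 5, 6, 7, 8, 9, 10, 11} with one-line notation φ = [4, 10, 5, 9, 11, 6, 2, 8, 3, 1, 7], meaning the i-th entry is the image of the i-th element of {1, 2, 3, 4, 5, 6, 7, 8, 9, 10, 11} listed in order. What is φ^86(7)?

Tracing 7 → 2 → … returns to 7 after 9 steps, so 7 lies in a 9-cycle (1 4 9 3 5 11 7 2 10).
Powers repeat with period 9 on this cycle, and 86 mod 9 = 5, so φ^86(7) = φ^5(7).
Stepping 5 places around the cycle: 7 → 2 → 10 → 1 → 4 → 9.

9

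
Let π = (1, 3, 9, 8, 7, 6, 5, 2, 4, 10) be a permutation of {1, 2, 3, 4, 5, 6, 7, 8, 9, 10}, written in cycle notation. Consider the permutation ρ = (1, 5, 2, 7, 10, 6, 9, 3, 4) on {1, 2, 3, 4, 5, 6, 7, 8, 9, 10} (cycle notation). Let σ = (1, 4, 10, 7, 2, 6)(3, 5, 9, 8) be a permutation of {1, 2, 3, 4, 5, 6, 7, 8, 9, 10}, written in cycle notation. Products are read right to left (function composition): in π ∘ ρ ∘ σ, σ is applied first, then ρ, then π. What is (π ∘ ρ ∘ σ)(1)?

Chase 1: σ(1) = 4; ρ(4) = 1; π(1) = 3. Hence (π ∘ ρ ∘ σ)(1) = 3.

3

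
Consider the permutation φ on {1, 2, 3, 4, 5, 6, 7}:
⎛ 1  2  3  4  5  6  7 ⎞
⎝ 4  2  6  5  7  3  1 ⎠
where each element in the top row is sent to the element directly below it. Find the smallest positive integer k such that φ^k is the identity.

4

Decomposing into disjoint cycles gives cycle lengths 4, 2, 1.
The order of φ is the least common multiple of its cycle lengths: lcm(4, 2) = 4.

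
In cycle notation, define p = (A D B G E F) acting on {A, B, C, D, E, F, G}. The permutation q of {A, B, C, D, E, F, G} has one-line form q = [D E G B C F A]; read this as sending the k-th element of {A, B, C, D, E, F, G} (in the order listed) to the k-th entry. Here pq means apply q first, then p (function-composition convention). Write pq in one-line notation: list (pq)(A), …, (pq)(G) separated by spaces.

B F E G C A D

For each element, apply q then p: A → D → B; B → E → F; C → G → E; D → B → G; E → C → C; F → F → A; G → A → D.
So pq in one-line form is B F E G C A D.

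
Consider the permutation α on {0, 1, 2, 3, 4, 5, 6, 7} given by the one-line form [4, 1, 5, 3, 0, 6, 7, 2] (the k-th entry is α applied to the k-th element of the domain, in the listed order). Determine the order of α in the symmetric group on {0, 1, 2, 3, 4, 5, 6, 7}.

The disjoint-cycle form of α has cycle lengths 4, 2, 1, 1.
The order is lcm(4, 2) = 4.

4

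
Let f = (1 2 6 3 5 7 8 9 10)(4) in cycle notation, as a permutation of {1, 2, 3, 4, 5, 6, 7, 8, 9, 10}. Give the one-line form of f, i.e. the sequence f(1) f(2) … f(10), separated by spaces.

2 6 5 4 7 3 8 9 10 1

Image by image: 1↦2, 2↦6, 3↦5, 4↦4, 5↦7, 6↦3, 7↦8, 8↦9, 9↦10, 10↦1.
So the one-line form is 2 6 5 4 7 3 8 9 10 1.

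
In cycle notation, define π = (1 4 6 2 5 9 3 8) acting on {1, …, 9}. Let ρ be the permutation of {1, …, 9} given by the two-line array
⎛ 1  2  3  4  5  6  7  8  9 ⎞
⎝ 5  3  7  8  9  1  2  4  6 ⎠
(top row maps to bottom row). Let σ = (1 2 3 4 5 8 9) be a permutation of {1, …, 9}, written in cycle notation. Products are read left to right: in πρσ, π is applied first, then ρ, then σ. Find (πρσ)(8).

8

Apply the permutations in order: π(8) = 1, then ρ(1) = 5, then σ(5) = 8. So (πρσ)(8) = 8.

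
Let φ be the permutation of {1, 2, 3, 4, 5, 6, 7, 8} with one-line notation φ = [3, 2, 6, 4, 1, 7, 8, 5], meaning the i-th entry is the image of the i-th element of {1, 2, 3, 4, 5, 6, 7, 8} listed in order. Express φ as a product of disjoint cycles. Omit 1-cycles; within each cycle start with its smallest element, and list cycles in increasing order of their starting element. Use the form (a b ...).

(1 3 6 7 8 5)

Iterating φ from 1 gives 1 → 3 → 6 → 7 → 8 → 5 → 1; that is the 6-cycle (1 3 6 7 8 5).
Continuing from each remaining unvisited element yields (1 3 6 7 8 5).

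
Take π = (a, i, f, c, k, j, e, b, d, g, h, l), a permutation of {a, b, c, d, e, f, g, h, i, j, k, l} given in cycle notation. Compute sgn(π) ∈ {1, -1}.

-1

The cycle lengths are 12.
A cycle of length ℓ contributes ℓ−1 transpositions, so π is a product of 11 transpositions — odd.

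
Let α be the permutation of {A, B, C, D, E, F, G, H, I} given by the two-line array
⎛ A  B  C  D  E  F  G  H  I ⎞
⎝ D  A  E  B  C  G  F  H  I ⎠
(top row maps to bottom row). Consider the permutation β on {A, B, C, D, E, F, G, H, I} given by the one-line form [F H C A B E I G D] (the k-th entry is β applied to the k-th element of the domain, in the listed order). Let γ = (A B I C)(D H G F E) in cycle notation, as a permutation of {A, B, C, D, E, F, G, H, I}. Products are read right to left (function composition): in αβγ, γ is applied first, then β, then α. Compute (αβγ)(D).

F

(αβγ)(D) = α(β(γ(D))). γ(D) = H, then β(H) = G, then α(G) = F, so the result is F.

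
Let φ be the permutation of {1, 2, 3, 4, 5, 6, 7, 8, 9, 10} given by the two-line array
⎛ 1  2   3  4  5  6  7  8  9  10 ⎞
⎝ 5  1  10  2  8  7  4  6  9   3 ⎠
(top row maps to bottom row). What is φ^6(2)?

4

Tracing 2 → 1 → … returns to 2 after 7 steps, so 2 lies in a 7-cycle (1, 5, 8, 6, 7, 4, 2).
Stepping 6 places around the cycle: 2 → 1 → 5 → 8 → 6 → 7 → 4.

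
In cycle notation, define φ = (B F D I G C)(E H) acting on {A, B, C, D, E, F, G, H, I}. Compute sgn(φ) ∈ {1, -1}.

1

The cycle lengths are 6, 2, 1.
A cycle is odd iff its length is even; φ has 2 even-length cycles, so sgn(φ) = (−1)^2 and φ is even.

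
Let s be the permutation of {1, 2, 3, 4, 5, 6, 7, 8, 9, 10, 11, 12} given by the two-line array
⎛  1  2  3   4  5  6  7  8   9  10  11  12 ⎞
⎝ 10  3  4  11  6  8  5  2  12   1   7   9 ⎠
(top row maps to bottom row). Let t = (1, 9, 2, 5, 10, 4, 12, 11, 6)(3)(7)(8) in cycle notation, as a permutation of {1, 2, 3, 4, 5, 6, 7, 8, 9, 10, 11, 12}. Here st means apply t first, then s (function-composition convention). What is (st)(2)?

6

t(2) = 5, then s(5) = 6; composing gives (st)(2) = 6.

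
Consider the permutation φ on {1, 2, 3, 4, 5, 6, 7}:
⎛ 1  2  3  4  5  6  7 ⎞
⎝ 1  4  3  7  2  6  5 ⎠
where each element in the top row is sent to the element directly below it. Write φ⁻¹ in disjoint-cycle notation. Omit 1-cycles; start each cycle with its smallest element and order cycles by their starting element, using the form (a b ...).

(2 5 7 4)

First write φ in disjoint cycles: (2 4 7 5).
Reversing each cycle (and rotating so the smallest element leads) gives φ⁻¹ = (2 5 7 4).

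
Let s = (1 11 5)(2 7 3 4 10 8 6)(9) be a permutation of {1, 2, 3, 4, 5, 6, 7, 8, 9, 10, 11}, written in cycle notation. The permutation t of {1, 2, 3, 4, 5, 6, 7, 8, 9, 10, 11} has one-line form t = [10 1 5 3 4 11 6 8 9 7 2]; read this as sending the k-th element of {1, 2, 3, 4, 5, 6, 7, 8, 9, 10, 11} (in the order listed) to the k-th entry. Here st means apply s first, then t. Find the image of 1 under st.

(st)(1) = t(s(1)). s(1) = 11, then t(11) = 2. So (st)(1) = 2.

2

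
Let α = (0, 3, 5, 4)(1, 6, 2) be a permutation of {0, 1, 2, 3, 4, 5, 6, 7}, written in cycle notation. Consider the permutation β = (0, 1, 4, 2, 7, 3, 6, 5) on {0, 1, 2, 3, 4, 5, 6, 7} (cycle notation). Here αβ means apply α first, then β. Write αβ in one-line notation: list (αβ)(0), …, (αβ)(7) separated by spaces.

(αβ)(x) = β(α(x)). Computing each image: β(α(0)) = β(3) = 6, β(α(1)) = β(6) = 5, β(α(2)) = β(1) = 4, β(α(3)) = β(5) = 0, β(α(4)) = β(0) = 1, β(α(5)) = β(4) = 2, β(α(6)) = β(2) = 7, β(α(7)) = β(7) = 3.
Hence αβ = [6 5 4 0 1 2 7 3].

6 5 4 0 1 2 7 3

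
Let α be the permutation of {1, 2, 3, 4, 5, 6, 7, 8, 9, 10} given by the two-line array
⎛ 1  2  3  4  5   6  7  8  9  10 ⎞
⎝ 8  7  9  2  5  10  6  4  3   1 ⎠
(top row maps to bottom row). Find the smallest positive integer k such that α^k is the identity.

Writing α as disjoint cycles, the cycle lengths are 7, 2, 1.
Since disjoint cycles commute, ord(α) = lcm(7, 2) = 14.

14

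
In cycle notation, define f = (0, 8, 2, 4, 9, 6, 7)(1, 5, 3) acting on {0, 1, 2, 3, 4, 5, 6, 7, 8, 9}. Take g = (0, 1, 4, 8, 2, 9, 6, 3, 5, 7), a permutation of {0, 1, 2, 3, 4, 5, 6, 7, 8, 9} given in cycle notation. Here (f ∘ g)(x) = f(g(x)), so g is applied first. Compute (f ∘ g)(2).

6

g(2) = 9, then f(9) = 6; composing gives (f ∘ g)(2) = 6.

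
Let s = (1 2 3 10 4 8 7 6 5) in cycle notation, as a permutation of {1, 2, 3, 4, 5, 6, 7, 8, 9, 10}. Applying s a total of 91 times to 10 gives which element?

4

10 lies in the 9-cycle (1 2 3 10 4 8 7 6 5).
Since the cycle has length 9, s^91 acts on it the same as s^1 (91 mod 9 = 1).
Stepping 1 place around the cycle: 10 → 4.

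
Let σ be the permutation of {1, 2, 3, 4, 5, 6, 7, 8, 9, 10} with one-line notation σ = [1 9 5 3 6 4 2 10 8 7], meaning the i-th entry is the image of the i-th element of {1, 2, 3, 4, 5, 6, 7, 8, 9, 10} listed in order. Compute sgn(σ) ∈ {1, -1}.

In disjoint-cycle form the cycle lengths are 5, 4, 1.
A cycle of length ℓ contributes ℓ−1 transpositions, so σ is a product of 4 + 3 = 7 transpositions — odd.

-1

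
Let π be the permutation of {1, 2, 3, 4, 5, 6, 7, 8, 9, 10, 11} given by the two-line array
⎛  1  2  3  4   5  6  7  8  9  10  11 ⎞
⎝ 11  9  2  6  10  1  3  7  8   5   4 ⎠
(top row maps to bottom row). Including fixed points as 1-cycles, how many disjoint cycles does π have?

The cycle decomposition is (1 11 4 6)(2 9 8 7 3)(5 10), which has 3 cycles (counting 1-cycles).

3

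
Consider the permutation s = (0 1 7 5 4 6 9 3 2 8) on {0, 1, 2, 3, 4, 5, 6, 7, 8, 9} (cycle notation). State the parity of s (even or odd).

odd

The cycle lengths are 10.
A cycle is odd iff its length is even; s has 1 even-length cycle, so sgn(s) = (−1)^1 and s is odd.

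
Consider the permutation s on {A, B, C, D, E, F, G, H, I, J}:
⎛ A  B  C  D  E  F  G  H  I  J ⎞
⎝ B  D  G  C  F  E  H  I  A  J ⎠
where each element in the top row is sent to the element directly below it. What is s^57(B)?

D

Tracing B → D → … returns to B after 7 steps, so B lies in a 7-cycle (A, B, D, C, G, H, I).
Powers repeat with period 7 on this cycle, and 57 mod 7 = 1, so s^57(B) = s^1(B).
Stepping 1 place around the cycle: B → D.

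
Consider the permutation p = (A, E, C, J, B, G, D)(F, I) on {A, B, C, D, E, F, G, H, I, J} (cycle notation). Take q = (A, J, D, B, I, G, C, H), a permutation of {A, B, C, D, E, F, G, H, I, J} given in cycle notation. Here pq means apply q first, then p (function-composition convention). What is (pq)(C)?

H

q(C) = H, then p(H) = H; composing gives (pq)(C) = H.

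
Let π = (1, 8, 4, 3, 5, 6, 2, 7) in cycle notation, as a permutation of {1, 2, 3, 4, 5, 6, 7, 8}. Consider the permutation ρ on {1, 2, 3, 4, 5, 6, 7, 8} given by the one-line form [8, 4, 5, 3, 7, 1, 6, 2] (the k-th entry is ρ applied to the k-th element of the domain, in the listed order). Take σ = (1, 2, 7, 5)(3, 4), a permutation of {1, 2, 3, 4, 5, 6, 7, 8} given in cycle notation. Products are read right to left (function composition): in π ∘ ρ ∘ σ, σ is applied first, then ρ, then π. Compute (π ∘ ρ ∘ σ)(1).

3

(π ∘ ρ ∘ σ)(1) = π(ρ(σ(1))). σ(1) = 2, then ρ(2) = 4, then π(4) = 3, so the result is 3.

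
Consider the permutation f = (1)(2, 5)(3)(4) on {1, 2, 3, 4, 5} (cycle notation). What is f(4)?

The 1-cycle (4) fixes 4, so f(4) = 4.

4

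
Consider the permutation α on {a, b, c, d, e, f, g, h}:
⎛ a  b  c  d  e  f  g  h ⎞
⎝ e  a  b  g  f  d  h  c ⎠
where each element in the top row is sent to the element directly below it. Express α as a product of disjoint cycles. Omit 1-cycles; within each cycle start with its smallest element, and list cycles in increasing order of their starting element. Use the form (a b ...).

(a e f d g h c b)

Start at a and follow images: a → e → f → d → g → h → c → b → a, giving the cycle (a e f d g h c b).
Repeating from the next unused element and collecting all non-trivial cycles gives (a e f d g h c b).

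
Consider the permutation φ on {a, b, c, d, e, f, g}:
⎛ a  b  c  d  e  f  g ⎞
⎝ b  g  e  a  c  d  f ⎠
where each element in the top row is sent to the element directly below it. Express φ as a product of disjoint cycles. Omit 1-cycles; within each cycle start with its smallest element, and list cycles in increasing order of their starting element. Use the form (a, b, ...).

(a, b, g, f, d)(c, e)

Start at a and follow images: a → b → g → f → d → a, giving the cycle (a, b, g, f, d).
Repeating from the next unused element and collecting all non-trivial cycles gives (a, b, g, f, d)(c, e).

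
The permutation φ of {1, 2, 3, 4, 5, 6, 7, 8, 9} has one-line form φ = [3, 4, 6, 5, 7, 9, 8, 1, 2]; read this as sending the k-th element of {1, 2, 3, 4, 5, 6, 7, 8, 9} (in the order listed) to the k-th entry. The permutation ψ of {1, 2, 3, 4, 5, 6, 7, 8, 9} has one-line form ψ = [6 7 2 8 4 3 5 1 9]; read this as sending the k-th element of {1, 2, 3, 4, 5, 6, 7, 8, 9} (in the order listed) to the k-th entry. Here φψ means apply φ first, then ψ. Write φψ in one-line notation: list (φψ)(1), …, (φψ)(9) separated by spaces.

For each element, apply φ then ψ: 1 → 3 → 2; 2 → 4 → 8; 3 → 6 → 3; 4 → 5 → 4; 5 → 7 → 5; 6 → 9 → 9; 7 → 8 → 1; 8 → 1 → 6; 9 → 2 → 7.
So φψ in one-line form is 2 8 3 4 5 9 1 6 7.

2 8 3 4 5 9 1 6 7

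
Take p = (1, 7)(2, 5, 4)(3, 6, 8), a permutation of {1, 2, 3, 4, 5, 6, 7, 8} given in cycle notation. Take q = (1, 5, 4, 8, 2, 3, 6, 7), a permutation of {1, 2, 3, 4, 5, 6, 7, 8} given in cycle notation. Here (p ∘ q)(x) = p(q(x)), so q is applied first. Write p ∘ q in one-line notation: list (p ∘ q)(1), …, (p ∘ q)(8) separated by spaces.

For each element, apply q then p: 1 → 5 → 4; 2 → 3 → 6; 3 → 6 → 8; 4 → 8 → 3; 5 → 4 → 2; 6 → 7 → 1; 7 → 1 → 7; 8 → 2 → 5.
So p ∘ q in one-line form is 4 6 8 3 2 1 7 5.

4 6 8 3 2 1 7 5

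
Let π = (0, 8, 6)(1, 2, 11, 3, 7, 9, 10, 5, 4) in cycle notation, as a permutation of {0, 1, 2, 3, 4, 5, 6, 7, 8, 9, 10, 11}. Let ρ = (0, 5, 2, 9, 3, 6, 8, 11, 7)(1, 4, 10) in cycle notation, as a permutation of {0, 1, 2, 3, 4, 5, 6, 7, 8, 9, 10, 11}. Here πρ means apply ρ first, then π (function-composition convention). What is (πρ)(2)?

10

ρ(2) = 9, then π(9) = 10; composing gives (πρ)(2) = 10.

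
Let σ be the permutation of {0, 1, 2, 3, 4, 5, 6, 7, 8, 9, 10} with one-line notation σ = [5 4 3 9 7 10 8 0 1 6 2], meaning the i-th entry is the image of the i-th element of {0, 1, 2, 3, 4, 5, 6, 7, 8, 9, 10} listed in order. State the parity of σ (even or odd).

even

In disjoint-cycle form the cycle lengths are 11.
A cycle is odd iff its length is even; σ has 0 even-length cycles, so sgn(σ) = (−1)^0 and σ is even.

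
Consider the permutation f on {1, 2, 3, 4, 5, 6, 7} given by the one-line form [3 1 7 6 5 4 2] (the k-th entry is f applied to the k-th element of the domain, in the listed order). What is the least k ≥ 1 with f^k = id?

Decomposing into disjoint cycles gives cycle lengths 4, 2, 1.
The order is lcm(4, 2) = 4.

4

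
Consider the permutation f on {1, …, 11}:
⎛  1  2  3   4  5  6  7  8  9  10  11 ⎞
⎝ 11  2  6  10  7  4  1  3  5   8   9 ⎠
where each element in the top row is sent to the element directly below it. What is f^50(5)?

5

Tracing 5 → 7 → … returns to 5 after 5 steps, so 5 lies in a 5-cycle (1 11 9 5 7).
Powers repeat with period 5 on this cycle, and 50 mod 5 = 0, so f^50(5) = f^0(5).
So f^50(5) = 5.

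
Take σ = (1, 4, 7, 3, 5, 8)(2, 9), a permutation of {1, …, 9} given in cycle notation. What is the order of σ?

The disjoint cycles have lengths 6, 2, 1.
The order of σ is the least common multiple of its cycle lengths: lcm(6, 2) = 6.

6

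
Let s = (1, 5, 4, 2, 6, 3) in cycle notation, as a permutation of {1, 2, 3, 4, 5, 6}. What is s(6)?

3

6 appears in (1, 5, 4, 2, 6, 3); the next entry (wrapping around) is 3.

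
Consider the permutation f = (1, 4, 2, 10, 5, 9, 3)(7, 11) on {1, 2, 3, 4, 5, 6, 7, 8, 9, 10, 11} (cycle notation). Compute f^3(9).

9 lies in the 7-cycle (1, 4, 2, 10, 5, 9, 3).
Advancing 3 steps from 9: 9 → 3 → 1 → 4.

4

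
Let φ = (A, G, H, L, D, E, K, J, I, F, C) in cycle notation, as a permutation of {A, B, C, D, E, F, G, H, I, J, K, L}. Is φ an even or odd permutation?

The cycle lengths are 11, 1.
A cycle of length ℓ contributes ℓ−1 transpositions, so φ is a product of 10 transpositions — even.

even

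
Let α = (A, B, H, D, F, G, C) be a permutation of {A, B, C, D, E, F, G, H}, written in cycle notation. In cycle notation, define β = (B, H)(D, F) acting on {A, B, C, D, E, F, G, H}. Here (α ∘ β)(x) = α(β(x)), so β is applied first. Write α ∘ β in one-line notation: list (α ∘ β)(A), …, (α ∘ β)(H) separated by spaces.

B D A G E F C H

For each element, apply β then α: A → A → B; B → H → D; C → C → A; D → F → G; E → E → E; F → D → F; G → G → C; H → B → H.
So α ∘ β in one-line form is B D A G E F C H.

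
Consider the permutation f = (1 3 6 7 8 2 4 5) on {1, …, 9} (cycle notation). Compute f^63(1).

5

1 lies in the 8-cycle (1 3 6 7 8 2 4 5).
On an 8-cycle, f^8 is the identity, so f^63 = f^7 there (63 ≡ 7 mod 8).
Stepping 7 places around the cycle: 1 → 3 → 6 → 7 → 8 → 2 → 4 → 5.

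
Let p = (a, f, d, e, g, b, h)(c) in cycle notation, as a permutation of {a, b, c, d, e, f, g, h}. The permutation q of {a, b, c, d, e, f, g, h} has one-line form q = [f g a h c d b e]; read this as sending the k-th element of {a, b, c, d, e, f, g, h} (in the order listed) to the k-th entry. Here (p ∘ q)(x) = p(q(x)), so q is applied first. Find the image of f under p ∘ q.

First apply q: q(f) = d, then p(d) = e. Thus (p ∘ q)(f) = e.

e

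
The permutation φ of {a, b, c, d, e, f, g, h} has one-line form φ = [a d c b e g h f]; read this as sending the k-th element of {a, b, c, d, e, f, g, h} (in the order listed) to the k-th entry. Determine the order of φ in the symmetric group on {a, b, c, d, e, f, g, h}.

Writing φ as disjoint cycles, the cycle lengths are 3, 2, 1, 1, 1.
Since disjoint cycles commute, ord(φ) = lcm(3, 2) = 6.

6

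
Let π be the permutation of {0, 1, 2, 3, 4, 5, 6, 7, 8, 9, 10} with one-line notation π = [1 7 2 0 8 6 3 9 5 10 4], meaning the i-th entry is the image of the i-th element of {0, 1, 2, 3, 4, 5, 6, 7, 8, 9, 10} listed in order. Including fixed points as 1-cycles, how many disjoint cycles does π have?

2

The cycle decomposition is (0 1 7 9 10 4 8 5 6 3)(2), which has 2 cycles (counting 1-cycles).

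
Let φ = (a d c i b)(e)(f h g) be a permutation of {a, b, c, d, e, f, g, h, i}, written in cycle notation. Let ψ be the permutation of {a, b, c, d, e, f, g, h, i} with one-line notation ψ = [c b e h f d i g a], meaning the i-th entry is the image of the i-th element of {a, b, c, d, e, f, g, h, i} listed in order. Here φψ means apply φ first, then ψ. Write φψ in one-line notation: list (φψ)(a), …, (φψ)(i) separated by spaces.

h c a e f g d i b

(φψ)(x) = ψ(φ(x)). Computing each image: ψ(φ(a)) = ψ(d) = h, ψ(φ(b)) = ψ(a) = c, ψ(φ(c)) = ψ(i) = a, ψ(φ(d)) = ψ(c) = e, ψ(φ(e)) = ψ(e) = f, ψ(φ(f)) = ψ(h) = g, ψ(φ(g)) = ψ(f) = d, ψ(φ(h)) = ψ(g) = i, ψ(φ(i)) = ψ(b) = b.
Hence φψ = [h c a e f g d i b].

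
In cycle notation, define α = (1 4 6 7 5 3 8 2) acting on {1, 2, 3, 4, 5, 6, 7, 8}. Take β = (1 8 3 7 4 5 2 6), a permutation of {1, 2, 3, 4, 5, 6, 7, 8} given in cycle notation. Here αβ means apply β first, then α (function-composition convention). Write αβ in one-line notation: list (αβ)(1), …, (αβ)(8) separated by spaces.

2 7 5 3 1 4 6 8

Chase each element through β then α: 1 → 8 → 2; 2 → 6 → 7; 3 → 7 → 5; 4 → 5 → 3; 5 → 2 → 1; 6 → 1 → 4; 7 → 4 → 6; 8 → 3 → 8.
So αβ in one-line form is 2 7 5 3 1 4 6 8.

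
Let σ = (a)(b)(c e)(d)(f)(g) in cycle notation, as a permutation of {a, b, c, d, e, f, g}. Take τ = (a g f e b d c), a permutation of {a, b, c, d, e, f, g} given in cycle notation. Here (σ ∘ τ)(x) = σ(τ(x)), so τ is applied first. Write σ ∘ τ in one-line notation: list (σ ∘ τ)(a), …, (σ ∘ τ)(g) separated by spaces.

g d a e b c f

(σ ∘ τ)(x) = σ(τ(x)). Computing each image: σ(τ(a)) = σ(g) = g, σ(τ(b)) = σ(d) = d, σ(τ(c)) = σ(a) = a, σ(τ(d)) = σ(c) = e, σ(τ(e)) = σ(b) = b, σ(τ(f)) = σ(e) = c, σ(τ(g)) = σ(f) = f.
Hence σ ∘ τ = [g d a e b c f].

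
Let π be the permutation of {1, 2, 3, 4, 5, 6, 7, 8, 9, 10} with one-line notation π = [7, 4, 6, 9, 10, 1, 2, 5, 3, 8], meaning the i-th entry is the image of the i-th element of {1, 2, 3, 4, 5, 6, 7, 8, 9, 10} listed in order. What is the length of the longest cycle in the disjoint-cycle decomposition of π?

7

Decomposing into disjoint cycles gives (1, 7, 2, 4, 9, 3, 6)(5, 10, 8); the longest has length 7.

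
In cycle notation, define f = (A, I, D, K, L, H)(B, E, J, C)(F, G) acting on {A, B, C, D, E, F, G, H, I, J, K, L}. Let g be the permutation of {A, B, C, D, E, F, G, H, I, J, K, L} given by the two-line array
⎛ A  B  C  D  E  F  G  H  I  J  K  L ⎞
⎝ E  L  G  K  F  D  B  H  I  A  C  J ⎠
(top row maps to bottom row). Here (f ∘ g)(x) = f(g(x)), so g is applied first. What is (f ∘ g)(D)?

L

g(D) = K, then f(K) = L; composing gives (f ∘ g)(D) = L.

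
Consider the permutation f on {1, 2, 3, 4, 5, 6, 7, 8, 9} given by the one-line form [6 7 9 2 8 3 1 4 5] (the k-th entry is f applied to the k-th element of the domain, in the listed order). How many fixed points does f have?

No element satisfies f(x) = x, so there are 0 fixed points.

0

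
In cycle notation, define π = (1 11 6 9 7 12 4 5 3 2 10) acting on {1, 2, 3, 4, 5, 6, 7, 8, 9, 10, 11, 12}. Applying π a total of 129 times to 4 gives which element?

4 lies in the 11-cycle (1 11 6 9 7 12 4 5 3 2 10).
Since the cycle has length 11, π^129 acts on it the same as π^8 (129 mod 11 = 8).
Stepping 8 places around the cycle: 4 → 5 → 3 → 2 → 10 → 1 → 11 → 6 → 9.

9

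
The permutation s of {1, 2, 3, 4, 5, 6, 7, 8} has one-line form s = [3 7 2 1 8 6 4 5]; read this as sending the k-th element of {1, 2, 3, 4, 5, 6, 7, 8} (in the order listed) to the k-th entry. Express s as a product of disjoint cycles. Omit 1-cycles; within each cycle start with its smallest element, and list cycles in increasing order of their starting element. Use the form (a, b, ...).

From 1: 1 → 3 → 2 → 7 → 4 → 1, closing the cycle (1, 3, 2, 7, 4).
Continuing from each remaining unvisited element yields (1, 3, 2, 7, 4)(5, 8).

(1, 3, 2, 7, 4)(5, 8)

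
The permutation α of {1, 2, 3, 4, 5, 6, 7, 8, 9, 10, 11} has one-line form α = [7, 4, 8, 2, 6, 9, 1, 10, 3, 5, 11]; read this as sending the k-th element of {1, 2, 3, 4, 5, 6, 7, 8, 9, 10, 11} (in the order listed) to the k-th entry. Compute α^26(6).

3

Tracing 6 → 9 → … returns to 6 after 6 steps, so 6 lies in a 6-cycle (3 8 10 5 6 9).
On a 6-cycle, α^6 is the identity, so α^26 = α^2 there (26 ≡ 2 mod 6).
Stepping 2 places around the cycle: 6 → 9 → 3.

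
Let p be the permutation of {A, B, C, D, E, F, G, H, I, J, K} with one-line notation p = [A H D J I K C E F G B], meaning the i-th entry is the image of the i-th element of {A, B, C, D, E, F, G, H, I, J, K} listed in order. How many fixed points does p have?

1

The fixed points (elements with p(x) = x) are {A}, so there is 1.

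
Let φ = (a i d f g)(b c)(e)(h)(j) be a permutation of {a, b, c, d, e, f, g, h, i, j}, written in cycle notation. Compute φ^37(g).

i

g lies in the 5-cycle (a i d f g).
Powers repeat with period 5 on this cycle, and 37 mod 5 = 2, so φ^37(g) = φ^2(g).
Advancing 2 steps from g: g → a → i.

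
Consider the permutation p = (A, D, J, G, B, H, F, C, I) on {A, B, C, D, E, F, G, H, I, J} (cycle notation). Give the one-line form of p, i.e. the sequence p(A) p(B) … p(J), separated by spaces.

Each element maps to the next entry in its cycle (wrapping to the front): A↦D, B↦H, C↦I, D↦J, E↦E, F↦C, G↦B, H↦F, I↦A, J↦G.
Listing these in domain order gives D H I J E C B F A G.

D H I J E C B F A G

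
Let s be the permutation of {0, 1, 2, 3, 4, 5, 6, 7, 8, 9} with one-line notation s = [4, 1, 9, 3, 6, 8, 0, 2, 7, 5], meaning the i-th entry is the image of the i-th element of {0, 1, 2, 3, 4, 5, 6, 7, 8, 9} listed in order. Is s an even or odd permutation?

even

In disjoint-cycle form the cycle lengths are 5, 3, 1, 1.
A cycle of length ℓ contributes ℓ−1 transpositions, so s is a product of 4 + 2 = 6 transpositions — even.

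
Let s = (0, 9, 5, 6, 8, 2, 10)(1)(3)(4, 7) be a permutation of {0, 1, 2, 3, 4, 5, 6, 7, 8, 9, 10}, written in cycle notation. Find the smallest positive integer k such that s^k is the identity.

The cycle type of s is (7, 2, 1, 1).
The order is lcm(7, 2) = 14.

14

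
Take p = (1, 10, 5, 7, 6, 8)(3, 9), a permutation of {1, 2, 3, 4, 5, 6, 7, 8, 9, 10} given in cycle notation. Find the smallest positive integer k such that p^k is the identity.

The disjoint cycles have lengths 6, 2, 1, 1.
The order of p is the least common multiple of its cycle lengths: lcm(6, 2) = 6.

6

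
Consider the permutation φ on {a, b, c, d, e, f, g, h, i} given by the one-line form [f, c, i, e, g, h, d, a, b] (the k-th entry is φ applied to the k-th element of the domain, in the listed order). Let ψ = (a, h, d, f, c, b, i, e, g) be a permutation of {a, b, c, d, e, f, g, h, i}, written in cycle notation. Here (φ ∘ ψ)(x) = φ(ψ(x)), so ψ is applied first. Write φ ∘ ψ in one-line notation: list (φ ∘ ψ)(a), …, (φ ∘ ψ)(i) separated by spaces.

a b c h d i f e g

Chase each element through ψ then φ: a → h → a; b → i → b; c → b → c; d → f → h; e → g → d; f → c → i; g → a → f; h → d → e; i → e → g.
So φ ∘ ψ in one-line form is a b c h d i f e g.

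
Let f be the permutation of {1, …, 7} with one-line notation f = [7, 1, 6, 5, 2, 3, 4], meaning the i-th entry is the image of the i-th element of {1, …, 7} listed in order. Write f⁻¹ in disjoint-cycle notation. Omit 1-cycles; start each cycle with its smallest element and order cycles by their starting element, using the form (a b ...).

(1 2 5 4 7)(3 6)

The cycle decomposition of f is (1 7 4 5 2)(3 6).
Reversing each cycle (and rotating so the smallest element leads) gives f⁻¹ = (1 2 5 4 7)(3 6).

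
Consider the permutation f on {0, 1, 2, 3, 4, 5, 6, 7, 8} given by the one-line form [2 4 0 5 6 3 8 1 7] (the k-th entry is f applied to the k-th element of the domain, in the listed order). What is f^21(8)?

7

Tracing 8 → 7 → … returns to 8 after 5 steps, so 8 lies in a 5-cycle (1 4 6 8 7).
Since the cycle has length 5, f^21 acts on it the same as f^1 (21 mod 5 = 1).
Stepping 1 place around the cycle: 8 → 7.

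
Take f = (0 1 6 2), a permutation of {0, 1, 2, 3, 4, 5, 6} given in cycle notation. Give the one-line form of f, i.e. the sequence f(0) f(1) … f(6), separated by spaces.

Reading each image from the cycles: 0↦1, 1↦6, 2↦0, 3↦3, 4↦4, 5↦5, 6↦2.
Listing these in domain order gives 1 6 0 3 4 5 2.

1 6 0 3 4 5 2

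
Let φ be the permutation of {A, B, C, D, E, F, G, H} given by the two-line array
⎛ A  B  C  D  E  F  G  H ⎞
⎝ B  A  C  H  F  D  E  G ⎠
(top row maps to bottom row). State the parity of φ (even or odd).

In disjoint-cycle form the cycle lengths are 5, 2, 1.
A cycle is odd iff its length is even; φ has 1 even-length cycle, so sgn(φ) = (−1)^1 and φ is odd.

odd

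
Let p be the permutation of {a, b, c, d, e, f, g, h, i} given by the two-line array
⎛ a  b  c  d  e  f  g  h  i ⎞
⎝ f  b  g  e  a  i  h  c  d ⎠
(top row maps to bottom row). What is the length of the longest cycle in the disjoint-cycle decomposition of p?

Decomposing into disjoint cycles gives (a f i d e)(c g h); the longest has length 5.

5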